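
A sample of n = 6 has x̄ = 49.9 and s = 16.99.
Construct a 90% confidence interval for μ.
(35.92, 63.88)

t-interval (σ unknown):
df = n - 1 = 5
t* = 2.015 for 90% confidence

Margin of error = t* · s/√n = 2.015 · 16.99/√6 = 13.98

CI: (35.92, 63.88)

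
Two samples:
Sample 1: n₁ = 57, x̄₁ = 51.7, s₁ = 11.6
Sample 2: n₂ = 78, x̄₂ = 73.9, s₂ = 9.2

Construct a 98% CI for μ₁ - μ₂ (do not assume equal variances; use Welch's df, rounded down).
(-26.59, -17.81)

Difference: x̄₁ - x̄₂ = -22.20
SE = √(s₁²/n₁ + s₂²/n₂) = √(11.6²/57 + 9.2²/78) = 1.8563
df = 103.42 → 103 (Welch–Satterthwaite, rounded down)
t* = 2.363

CI: -22.20 ± 2.363 · 1.8563 = -22.20 ± 4.39 = (-26.59, -17.81)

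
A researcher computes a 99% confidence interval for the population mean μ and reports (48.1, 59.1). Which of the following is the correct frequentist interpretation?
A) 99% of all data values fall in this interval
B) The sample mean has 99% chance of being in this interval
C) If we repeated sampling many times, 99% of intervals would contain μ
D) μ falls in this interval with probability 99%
C

A) Wrong — a CI is about the parameter μ, not individual data values.
B) Wrong — x̄ is observed and sits in the interval by construction.
C) Correct — this is the frequentist long-run coverage interpretation.
D) Wrong — μ is fixed; the randomness lives in the interval, not in μ.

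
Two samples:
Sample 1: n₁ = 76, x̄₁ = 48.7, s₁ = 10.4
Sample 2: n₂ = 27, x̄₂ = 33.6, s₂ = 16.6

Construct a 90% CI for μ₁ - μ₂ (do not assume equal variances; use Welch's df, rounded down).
(9.33, 20.87)

Difference: x̄₁ - x̄₂ = 15.10
SE = √(s₁²/n₁ + s₂²/n₂) = √(10.4²/76 + 16.6²/27) = 3.4101
df = 33.53 → 33 (Welch–Satterthwaite, rounded down)
t* = 1.692

CI: 15.10 ± 1.692 · 3.4101 = 15.10 ± 5.77 = (9.33, 20.87)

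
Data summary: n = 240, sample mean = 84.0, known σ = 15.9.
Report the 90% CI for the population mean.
(82.31, 85.69)

z-interval (σ known):
z* = 1.645 for 90% confidence

Margin of error = z* · σ/√n = 1.645 · 15.9/√240 = 1.69

CI: (84.0 - 1.69, 84.0 + 1.69) = (82.31, 85.69)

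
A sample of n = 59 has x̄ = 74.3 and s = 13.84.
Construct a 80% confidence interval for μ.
(71.96, 76.64)

t-interval (σ unknown):
df = n - 1 = 58
t* = 1.296 for 80% confidence

Margin of error = t* · s/√n = 1.296 · 13.84/√59 = 2.34

CI: (71.96, 76.64)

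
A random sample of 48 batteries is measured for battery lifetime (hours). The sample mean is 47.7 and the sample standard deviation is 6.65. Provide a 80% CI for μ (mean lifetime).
(46.45, 48.95)

t-interval (σ unknown):
df = n - 1 = 47
t* = 1.300 for 80% confidence

Margin of error = t* · s/√n = 1.300 · 6.65/√48 = 1.25

CI: (46.45, 48.95)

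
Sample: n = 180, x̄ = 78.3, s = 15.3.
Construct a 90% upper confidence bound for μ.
μ ≤ 79.77

Upper bound (one-sided):
t* = 1.286 (one-sided for 90%)
Upper bound = x̄ + t* · s/√n = 78.3 + 1.286 · 15.3/√180 = 79.77

We are 90% confident that μ ≤ 79.77.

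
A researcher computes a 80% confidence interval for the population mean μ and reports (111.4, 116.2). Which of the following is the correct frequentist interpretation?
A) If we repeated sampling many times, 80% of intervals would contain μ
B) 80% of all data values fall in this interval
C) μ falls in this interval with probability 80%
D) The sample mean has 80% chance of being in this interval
A

A) Correct — this is the frequentist long-run coverage interpretation.
B) Wrong — a CI is about the parameter μ, not individual data values.
C) Wrong — μ is fixed; the randomness lives in the interval, not in μ.
D) Wrong — x̄ is observed and sits in the interval by construction.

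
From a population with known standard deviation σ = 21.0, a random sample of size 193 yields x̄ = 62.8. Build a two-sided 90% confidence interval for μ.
(60.31, 65.29)

z-interval (σ known):
z* = 1.645 for 90% confidence

Margin of error = z* · σ/√n = 1.645 · 21.0/√193 = 2.49

CI: (62.8 - 2.49, 62.8 + 2.49) = (60.31, 65.29)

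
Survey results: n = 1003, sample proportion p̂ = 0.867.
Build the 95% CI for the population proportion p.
(0.846, 0.888)

Proportion CI:
SE = √(p̂(1-p̂)/n) = √(0.867 · 0.133 / 1003) = 0.01072

z* = 1.960
Margin = z* · SE = 1.960 · 0.01072 = 0.0210

CI: 0.867 ± 0.0210 = (0.846, 0.888)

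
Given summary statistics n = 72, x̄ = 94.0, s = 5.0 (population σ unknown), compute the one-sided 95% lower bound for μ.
μ ≥ 93.02

Lower bound (one-sided):
t* = 1.667 (one-sided for 95%)
Lower bound = x̄ - t* · s/√n = 94.0 - 1.667 · 5.0/√72 = 93.02

We are 95% confident that μ ≥ 93.02.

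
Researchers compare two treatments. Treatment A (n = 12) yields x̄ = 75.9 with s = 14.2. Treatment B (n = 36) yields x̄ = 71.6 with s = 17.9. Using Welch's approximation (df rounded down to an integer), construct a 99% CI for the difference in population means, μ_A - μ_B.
(-9.93, 18.53)

Difference: x̄₁ - x̄₂ = 4.30
SE = √(s₁²/n₁ + s₂²/n₂) = √(14.2²/12 + 17.9²/36) = 5.0699
df = 23.65 → 23 (Welch–Satterthwaite, rounded down)
t* = 2.807

CI: 4.30 ± 2.807 · 5.0699 = 4.30 ± 14.23 = (-9.93, 18.53)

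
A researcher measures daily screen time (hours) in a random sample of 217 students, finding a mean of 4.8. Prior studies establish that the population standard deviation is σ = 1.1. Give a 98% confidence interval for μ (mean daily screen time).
(4.63, 4.97)

z-interval (σ known):
z* = 2.326 for 98% confidence

Margin of error = z* · σ/√n = 2.326 · 1.1/√217 = 0.17

CI: (4.8 - 0.17, 4.8 + 0.17) = (4.63, 4.97)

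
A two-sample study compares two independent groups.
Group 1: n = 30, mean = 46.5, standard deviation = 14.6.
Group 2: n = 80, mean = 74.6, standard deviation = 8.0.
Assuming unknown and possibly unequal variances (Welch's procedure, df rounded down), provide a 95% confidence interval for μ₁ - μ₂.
(-33.81, -22.39)

Difference: x̄₁ - x̄₂ = -28.10
SE = √(s₁²/n₁ + s₂²/n₂) = √(14.6²/30 + 8.0²/80) = 2.8116
df = 35.73 → 35 (Welch–Satterthwaite, rounded down)
t* = 2.030

CI: -28.10 ± 2.030 · 2.8116 = -28.10 ± 5.71 = (-33.81, -22.39)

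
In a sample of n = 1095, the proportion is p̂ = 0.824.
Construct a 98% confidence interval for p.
(0.797, 0.851)

Proportion CI:
SE = √(p̂(1-p̂)/n) = √(0.824 · 0.176 / 1095) = 0.01151

z* = 2.326
Margin = z* · SE = 2.326 · 0.01151 = 0.0268

CI: 0.824 ± 0.0268 = (0.797, 0.851)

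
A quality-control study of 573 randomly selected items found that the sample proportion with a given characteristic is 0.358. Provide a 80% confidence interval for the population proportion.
(0.332, 0.384)

Proportion CI:
SE = √(p̂(1-p̂)/n) = √(0.358 · 0.642 / 573) = 0.02003

z* = 1.282
Margin = z* · SE = 1.282 · 0.02003 = 0.0257

CI: 0.358 ± 0.0257 = (0.332, 0.384)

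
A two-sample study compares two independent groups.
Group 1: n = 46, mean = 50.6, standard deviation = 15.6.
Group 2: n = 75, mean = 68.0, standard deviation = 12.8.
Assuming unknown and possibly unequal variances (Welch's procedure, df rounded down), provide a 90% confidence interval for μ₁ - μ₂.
(-21.95, -12.85)

Difference: x̄₁ - x̄₂ = -17.40
SE = √(s₁²/n₁ + s₂²/n₂) = √(15.6²/46 + 12.8²/75) = 2.7340
df = 81.40 → 81 (Welch–Satterthwaite, rounded down)
t* = 1.664

CI: -17.40 ± 1.664 · 2.7340 = -17.40 ± 4.55 = (-21.95, -12.85)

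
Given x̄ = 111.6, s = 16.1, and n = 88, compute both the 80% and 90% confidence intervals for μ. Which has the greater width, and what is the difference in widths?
90% CI is wider by 1.28

df = 87
80% CI: t* = 1.291, (109.38, 113.82), width = 2 · t* · s/√n = 4.43
90% CI: t* = 1.663, (108.75, 114.45), width = 2 · t* · s/√n = 5.71

The 90% CI is wider by 5.71 - 4.43 = 1.28.
Higher confidence requires a wider interval.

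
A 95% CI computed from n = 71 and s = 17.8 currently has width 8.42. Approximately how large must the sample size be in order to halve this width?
n ≈ 284

CI width ∝ 1/√n
To reduce width by factor 2, need √n to grow by 2 → need 2² = 4 times as many samples.

Current: n = 71, width = 8.42
New: n = 284, width ≈ 4.16

Width reduced by factor of 8.42/4.16 = 2.02.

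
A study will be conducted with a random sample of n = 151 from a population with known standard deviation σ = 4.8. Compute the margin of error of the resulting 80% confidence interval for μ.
Margin of error = 0.50

Margin of error = z* · σ/√n
= 1.282 · 4.8/√151
= 1.282 · 4.8/12.2882
= 0.50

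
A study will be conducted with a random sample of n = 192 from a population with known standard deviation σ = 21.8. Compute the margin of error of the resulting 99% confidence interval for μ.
Margin of error = 4.05

Margin of error = z* · σ/√n
= 2.576 · 21.8/√192
= 2.576 · 21.8/13.8564
= 4.05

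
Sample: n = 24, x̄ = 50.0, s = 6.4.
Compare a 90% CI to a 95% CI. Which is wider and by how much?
95% CI is wider by 0.93

df = 23
90% CI: t* = 1.714, (47.76, 52.24), width = 2 · t* · s/√n = 4.48
95% CI: t* = 2.069, (47.30, 52.70), width = 2 · t* · s/√n = 5.41

The 95% CI is wider by 5.41 - 4.48 = 0.93.
Higher confidence requires a wider interval.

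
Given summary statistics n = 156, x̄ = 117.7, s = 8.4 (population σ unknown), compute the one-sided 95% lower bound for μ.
μ ≥ 116.59

Lower bound (one-sided):
t* = 1.655 (one-sided for 95%)
Lower bound = x̄ - t* · s/√n = 117.7 - 1.655 · 8.4/√156 = 116.59

We are 95% confident that μ ≥ 116.59.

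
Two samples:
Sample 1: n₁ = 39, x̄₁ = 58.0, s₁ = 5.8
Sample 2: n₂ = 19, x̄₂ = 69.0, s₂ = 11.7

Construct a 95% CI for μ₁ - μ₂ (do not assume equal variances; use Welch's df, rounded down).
(-16.89, -5.11)

Difference: x̄₁ - x̄₂ = -11.00
SE = √(s₁²/n₁ + s₂²/n₂) = √(5.8²/39 + 11.7²/19) = 2.8403
df = 22.42 → 22 (Welch–Satterthwaite, rounded down)
t* = 2.074

CI: -11.00 ± 2.074 · 2.8403 = -11.00 ± 5.89 = (-16.89, -5.11)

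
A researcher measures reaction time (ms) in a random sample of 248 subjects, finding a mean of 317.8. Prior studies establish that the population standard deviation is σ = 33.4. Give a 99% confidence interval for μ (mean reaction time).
(312.34, 323.26)

z-interval (σ known):
z* = 2.576 for 99% confidence

Margin of error = z* · σ/√n = 2.576 · 33.4/√248 = 5.46

CI: (317.8 - 5.46, 317.8 + 5.46) = (312.34, 323.26)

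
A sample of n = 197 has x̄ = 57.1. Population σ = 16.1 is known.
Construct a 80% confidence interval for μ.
(55.63, 58.57)

z-interval (σ known):
z* = 1.282 for 80% confidence

Margin of error = z* · σ/√n = 1.282 · 16.1/√197 = 1.47

CI: (57.1 - 1.47, 57.1 + 1.47) = (55.63, 58.57)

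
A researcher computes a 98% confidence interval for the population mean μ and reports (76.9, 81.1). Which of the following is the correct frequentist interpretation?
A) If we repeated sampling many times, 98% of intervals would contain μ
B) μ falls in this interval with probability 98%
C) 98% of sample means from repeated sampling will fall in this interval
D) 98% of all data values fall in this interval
A

A) Correct — this is the frequentist long-run coverage interpretation.
B) Wrong — μ is fixed; the randomness lives in the interval, not in μ.
C) Wrong — coverage applies to intervals containing μ, not to future x̄ values.
D) Wrong — a CI is about the parameter μ, not individual data values.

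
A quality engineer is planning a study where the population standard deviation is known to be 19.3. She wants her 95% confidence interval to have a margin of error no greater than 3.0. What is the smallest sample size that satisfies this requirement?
n ≥ 159

For margin E ≤ 3.0:
n ≥ (z* · σ / E)²
n ≥ (1.960 · 19.3 / 3.0)²
n ≥ 159.00

Minimum n = 159 (rounding up)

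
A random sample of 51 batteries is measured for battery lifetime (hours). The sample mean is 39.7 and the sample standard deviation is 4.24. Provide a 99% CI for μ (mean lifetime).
(38.11, 41.29)

t-interval (σ unknown):
df = n - 1 = 50
t* = 2.678 for 99% confidence

Margin of error = t* · s/√n = 2.678 · 4.24/√51 = 1.59

CI: (38.11, 41.29)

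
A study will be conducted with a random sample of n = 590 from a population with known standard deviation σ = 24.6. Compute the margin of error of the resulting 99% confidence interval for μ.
Margin of error = 2.61

Margin of error = z* · σ/√n
= 2.576 · 24.6/√590
= 2.576 · 24.6/24.2899
= 2.61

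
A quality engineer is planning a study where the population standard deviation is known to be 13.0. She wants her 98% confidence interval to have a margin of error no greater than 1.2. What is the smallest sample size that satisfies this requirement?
n ≥ 635

For margin E ≤ 1.2:
n ≥ (z* · σ / E)²
n ≥ (2.326 · 13.0 / 1.2)²
n ≥ 634.96

Minimum n = 635 (rounding up)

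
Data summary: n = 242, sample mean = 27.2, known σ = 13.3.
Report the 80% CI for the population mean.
(26.10, 28.30)

z-interval (σ known):
z* = 1.282 for 80% confidence

Margin of error = z* · σ/√n = 1.282 · 13.3/√242 = 1.10

CI: (27.2 - 1.10, 27.2 + 1.10) = (26.10, 28.30)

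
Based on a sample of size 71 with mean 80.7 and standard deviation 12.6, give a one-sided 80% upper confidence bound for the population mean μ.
μ ≤ 81.97

Upper bound (one-sided):
t* = 0.847 (one-sided for 80%)
Upper bound = x̄ + t* · s/√n = 80.7 + 0.847 · 12.6/√71 = 81.97

We are 80% confident that μ ≤ 81.97.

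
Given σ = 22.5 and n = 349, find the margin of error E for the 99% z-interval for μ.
Margin of error = 3.10

Margin of error = z* · σ/√n
= 2.576 · 22.5/√349
= 2.576 · 22.5/18.6815
= 3.10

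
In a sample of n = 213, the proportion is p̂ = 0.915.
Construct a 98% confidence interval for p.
(0.871, 0.959)

Proportion CI:
SE = √(p̂(1-p̂)/n) = √(0.915 · 0.085 / 213) = 0.01911

z* = 2.326
Margin = z* · SE = 2.326 · 0.01911 = 0.0444

CI: 0.915 ± 0.0444 = (0.871, 0.959)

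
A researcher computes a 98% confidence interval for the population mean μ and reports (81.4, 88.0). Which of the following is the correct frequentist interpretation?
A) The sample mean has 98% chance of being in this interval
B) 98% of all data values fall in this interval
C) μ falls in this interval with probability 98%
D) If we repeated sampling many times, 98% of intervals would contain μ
D

A) Wrong — x̄ is observed and sits in the interval by construction.
B) Wrong — a CI is about the parameter μ, not individual data values.
C) Wrong — μ is fixed; the randomness lives in the interval, not in μ.
D) Correct — this is the frequentist long-run coverage interpretation.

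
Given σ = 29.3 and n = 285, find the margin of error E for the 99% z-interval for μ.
Margin of error = 4.47

Margin of error = z* · σ/√n
= 2.576 · 29.3/√285
= 2.576 · 29.3/16.8819
= 4.47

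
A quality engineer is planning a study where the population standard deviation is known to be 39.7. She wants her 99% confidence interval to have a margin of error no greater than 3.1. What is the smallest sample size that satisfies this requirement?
n ≥ 1089

For margin E ≤ 3.1:
n ≥ (z* · σ / E)²
n ≥ (2.576 · 39.7 / 3.1)²
n ≥ 1088.30

Minimum n = 1089 (rounding up)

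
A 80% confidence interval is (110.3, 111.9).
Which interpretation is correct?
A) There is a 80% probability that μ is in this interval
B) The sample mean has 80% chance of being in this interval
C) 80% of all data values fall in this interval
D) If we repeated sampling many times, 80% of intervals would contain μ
D

A) Wrong — μ is fixed; the randomness lives in the interval, not in μ.
B) Wrong — x̄ is observed and sits in the interval by construction.
C) Wrong — a CI is about the parameter μ, not individual data values.
D) Correct — this is the frequentist long-run coverage interpretation.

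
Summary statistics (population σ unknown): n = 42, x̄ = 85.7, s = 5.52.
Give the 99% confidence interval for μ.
(83.40, 88.00)

t-interval (σ unknown):
df = n - 1 = 41
t* = 2.701 for 99% confidence

Margin of error = t* · s/√n = 2.701 · 5.52/√42 = 2.30

CI: (83.40, 88.00)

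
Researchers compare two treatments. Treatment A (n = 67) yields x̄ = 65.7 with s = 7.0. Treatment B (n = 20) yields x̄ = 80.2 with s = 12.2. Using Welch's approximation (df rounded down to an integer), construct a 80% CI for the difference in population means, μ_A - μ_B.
(-18.28, -10.72)

Difference: x̄₁ - x̄₂ = -14.50
SE = √(s₁²/n₁ + s₂²/n₂) = √(7.0²/67 + 12.2²/20) = 2.8589
df = 22.85 → 22 (Welch–Satterthwaite, rounded down)
t* = 1.321

CI: -14.50 ± 1.321 · 2.8589 = -14.50 ± 3.78 = (-18.28, -10.72)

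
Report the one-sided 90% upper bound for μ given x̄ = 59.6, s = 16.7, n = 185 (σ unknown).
μ ≤ 61.18

Upper bound (one-sided):
t* = 1.286 (one-sided for 90%)
Upper bound = x̄ + t* · s/√n = 59.6 + 1.286 · 16.7/√185 = 61.18

We are 90% confident that μ ≤ 61.18.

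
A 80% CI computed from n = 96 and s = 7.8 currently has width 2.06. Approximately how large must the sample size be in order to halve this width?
n ≈ 384

CI width ∝ 1/√n
To reduce width by factor 2, need √n to grow by 2 → need 2² = 4 times as many samples.

Current: n = 96, width = 2.06
New: n = 384, width ≈ 1.02

Width reduced by factor of 2.06/1.02 = 2.02.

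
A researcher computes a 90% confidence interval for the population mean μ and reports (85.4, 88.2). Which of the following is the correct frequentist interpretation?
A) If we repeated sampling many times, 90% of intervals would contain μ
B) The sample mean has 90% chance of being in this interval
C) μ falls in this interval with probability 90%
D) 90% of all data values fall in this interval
A

A) Correct — this is the frequentist long-run coverage interpretation.
B) Wrong — x̄ is observed and sits in the interval by construction.
C) Wrong — μ is fixed; the randomness lives in the interval, not in μ.
D) Wrong — a CI is about the parameter μ, not individual data values.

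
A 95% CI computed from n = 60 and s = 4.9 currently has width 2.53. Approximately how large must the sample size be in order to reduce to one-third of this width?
n ≈ 540

CI width ∝ 1/√n
To reduce width by factor 3, need √n to grow by 3 → need 3² = 9 times as many samples.

Current: n = 60, width = 2.53
New: n = 540, width ≈ 0.83

Width reduced by factor of 2.53/0.83 = 3.05.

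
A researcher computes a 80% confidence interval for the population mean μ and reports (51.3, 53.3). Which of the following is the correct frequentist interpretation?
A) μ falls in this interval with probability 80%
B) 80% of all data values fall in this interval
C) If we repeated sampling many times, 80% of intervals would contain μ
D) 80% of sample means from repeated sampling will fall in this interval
C

A) Wrong — μ is fixed; the randomness lives in the interval, not in μ.
B) Wrong — a CI is about the parameter μ, not individual data values.
C) Correct — this is the frequentist long-run coverage interpretation.
D) Wrong — coverage applies to intervals containing μ, not to future x̄ values.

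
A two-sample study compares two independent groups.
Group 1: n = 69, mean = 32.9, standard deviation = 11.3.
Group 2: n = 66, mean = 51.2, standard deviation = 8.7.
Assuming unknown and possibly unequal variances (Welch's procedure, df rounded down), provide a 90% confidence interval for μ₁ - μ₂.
(-21.17, -15.43)

Difference: x̄₁ - x̄₂ = -18.30
SE = √(s₁²/n₁ + s₂²/n₂) = √(11.3²/69 + 8.7²/66) = 1.7313
df = 127.26 → 127 (Welch–Satterthwaite, rounded down)
t* = 1.657

CI: -18.30 ± 1.657 · 1.7313 = -18.30 ± 2.87 = (-21.17, -15.43)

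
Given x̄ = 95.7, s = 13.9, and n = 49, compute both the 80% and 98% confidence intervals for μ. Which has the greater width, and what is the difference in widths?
98% CI is wider by 4.40

df = 48
80% CI: t* = 1.299, (93.12, 98.28), width = 2 · t* · s/√n = 5.16
98% CI: t* = 2.407, (90.92, 100.48), width = 2 · t* · s/√n = 9.56

The 98% CI is wider by 9.56 - 5.16 = 4.40.
Higher confidence requires a wider interval.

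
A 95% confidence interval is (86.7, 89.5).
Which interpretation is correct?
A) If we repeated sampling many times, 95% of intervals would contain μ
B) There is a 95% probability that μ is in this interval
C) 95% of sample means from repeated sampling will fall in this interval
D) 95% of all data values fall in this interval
A

A) Correct — this is the frequentist long-run coverage interpretation.
B) Wrong — μ is fixed; the randomness lives in the interval, not in μ.
C) Wrong — coverage applies to intervals containing μ, not to future x̄ values.
D) Wrong — a CI is about the parameter μ, not individual data values.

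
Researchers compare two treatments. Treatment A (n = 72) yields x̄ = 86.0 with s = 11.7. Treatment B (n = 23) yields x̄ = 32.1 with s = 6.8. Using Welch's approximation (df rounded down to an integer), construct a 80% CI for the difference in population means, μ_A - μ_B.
(51.34, 56.46)

Difference: x̄₁ - x̄₂ = 53.90
SE = √(s₁²/n₁ + s₂²/n₂) = √(11.7²/72 + 6.8²/23) = 1.9778
df = 65.21 → 65 (Welch–Satterthwaite, rounded down)
t* = 1.295

CI: 53.90 ± 1.295 · 1.9778 = 53.90 ± 2.56 = (51.34, 56.46)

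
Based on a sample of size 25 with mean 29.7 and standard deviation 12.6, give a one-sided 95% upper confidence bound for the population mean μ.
μ ≤ 34.01

Upper bound (one-sided):
t* = 1.711 (one-sided for 95%)
Upper bound = x̄ + t* · s/√n = 29.7 + 1.711 · 12.6/√25 = 34.01

We are 95% confident that μ ≤ 34.01.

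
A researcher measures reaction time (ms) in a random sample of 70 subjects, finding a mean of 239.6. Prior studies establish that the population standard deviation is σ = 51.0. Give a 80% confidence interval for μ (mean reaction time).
(231.79, 247.41)

z-interval (σ known):
z* = 1.282 for 80% confidence

Margin of error = z* · σ/√n = 1.282 · 51.0/√70 = 7.81

CI: (239.6 - 7.81, 239.6 + 7.81) = (231.79, 247.41)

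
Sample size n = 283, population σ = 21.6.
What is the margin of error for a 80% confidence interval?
Margin of error = 1.65

Margin of error = z* · σ/√n
= 1.282 · 21.6/√283
= 1.282 · 21.6/16.8226
= 1.65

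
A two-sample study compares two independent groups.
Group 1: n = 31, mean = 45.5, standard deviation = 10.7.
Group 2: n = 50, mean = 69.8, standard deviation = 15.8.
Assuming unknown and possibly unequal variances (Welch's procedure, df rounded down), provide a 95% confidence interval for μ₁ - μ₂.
(-30.17, -18.43)

Difference: x̄₁ - x̄₂ = -24.30
SE = √(s₁²/n₁ + s₂²/n₂) = √(10.7²/31 + 15.8²/50) = 2.9472
df = 78.31 → 78 (Welch–Satterthwaite, rounded down)
t* = 1.991

CI: -24.30 ± 1.991 · 2.9472 = -24.30 ± 5.87 = (-30.17, -18.43)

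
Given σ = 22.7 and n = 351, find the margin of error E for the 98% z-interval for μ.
Margin of error = 2.82

Margin of error = z* · σ/√n
= 2.326 · 22.7/√351
= 2.326 · 22.7/18.7350
= 2.82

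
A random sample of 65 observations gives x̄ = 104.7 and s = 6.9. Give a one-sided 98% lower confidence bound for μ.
μ ≥ 102.91

Lower bound (one-sided):
t* = 2.096 (one-sided for 98%)
Lower bound = x̄ - t* · s/√n = 104.7 - 2.096 · 6.9/√65 = 102.91

We are 98% confident that μ ≥ 102.91.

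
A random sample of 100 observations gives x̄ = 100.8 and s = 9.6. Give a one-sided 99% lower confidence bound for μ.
μ ≥ 98.53

Lower bound (one-sided):
t* = 2.365 (one-sided for 99%)
Lower bound = x̄ - t* · s/√n = 100.8 - 2.365 · 9.6/√100 = 98.53

We are 99% confident that μ ≥ 98.53.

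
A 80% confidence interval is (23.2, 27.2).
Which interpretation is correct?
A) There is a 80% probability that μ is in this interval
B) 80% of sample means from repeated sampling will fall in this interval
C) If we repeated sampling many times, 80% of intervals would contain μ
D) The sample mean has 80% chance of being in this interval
C

A) Wrong — μ is fixed; the randomness lives in the interval, not in μ.
B) Wrong — coverage applies to intervals containing μ, not to future x̄ values.
C) Correct — this is the frequentist long-run coverage interpretation.
D) Wrong — x̄ is observed and sits in the interval by construction.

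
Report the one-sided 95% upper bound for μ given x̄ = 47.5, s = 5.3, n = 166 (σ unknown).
μ ≤ 48.18

Upper bound (one-sided):
t* = 1.654 (one-sided for 95%)
Upper bound = x̄ + t* · s/√n = 47.5 + 1.654 · 5.3/√166 = 48.18

We are 95% confident that μ ≤ 48.18.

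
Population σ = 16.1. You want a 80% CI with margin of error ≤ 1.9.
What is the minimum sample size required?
n ≥ 119

For margin E ≤ 1.9:
n ≥ (z* · σ / E)²
n ≥ (1.282 · 16.1 / 1.9)²
n ≥ 118.01

Minimum n = 119 (rounding up)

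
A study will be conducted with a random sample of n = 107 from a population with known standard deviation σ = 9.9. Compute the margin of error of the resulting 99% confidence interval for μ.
Margin of error = 2.47

Margin of error = z* · σ/√n
= 2.576 · 9.9/√107
= 2.576 · 9.9/10.3441
= 2.47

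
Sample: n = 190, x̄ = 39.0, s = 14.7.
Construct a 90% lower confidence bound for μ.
μ ≥ 37.63

Lower bound (one-sided):
t* = 1.286 (one-sided for 90%)
Lower bound = x̄ - t* · s/√n = 39.0 - 1.286 · 14.7/√190 = 37.63

We are 90% confident that μ ≥ 37.63.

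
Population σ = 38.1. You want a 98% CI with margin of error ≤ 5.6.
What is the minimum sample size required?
n ≥ 251

For margin E ≤ 5.6:
n ≥ (z* · σ / E)²
n ≥ (2.326 · 38.1 / 5.6)²
n ≥ 250.43

Minimum n = 251 (rounding up)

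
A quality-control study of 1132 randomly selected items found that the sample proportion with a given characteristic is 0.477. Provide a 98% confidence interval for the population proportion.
(0.442, 0.512)

Proportion CI:
SE = √(p̂(1-p̂)/n) = √(0.477 · 0.523 / 1132) = 0.01485

z* = 2.326
Margin = z* · SE = 2.326 · 0.01485 = 0.0345

CI: 0.477 ± 0.0345 = (0.442, 0.512)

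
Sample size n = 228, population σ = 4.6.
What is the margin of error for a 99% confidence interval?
Margin of error = 0.78

Margin of error = z* · σ/√n
= 2.576 · 4.6/√228
= 2.576 · 4.6/15.0997
= 0.78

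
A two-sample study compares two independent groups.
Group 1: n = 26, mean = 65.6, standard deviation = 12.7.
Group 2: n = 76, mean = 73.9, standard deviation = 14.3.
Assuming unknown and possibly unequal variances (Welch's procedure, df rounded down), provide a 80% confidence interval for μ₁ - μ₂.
(-12.17, -4.43)

Difference: x̄₁ - x̄₂ = -8.30
SE = √(s₁²/n₁ + s₂²/n₂) = √(12.7²/26 + 14.3²/76) = 2.9823
df = 48.36 → 48 (Welch–Satterthwaite, rounded down)
t* = 1.299

CI: -8.30 ± 1.299 · 2.9823 = -8.30 ± 3.87 = (-12.17, -4.43)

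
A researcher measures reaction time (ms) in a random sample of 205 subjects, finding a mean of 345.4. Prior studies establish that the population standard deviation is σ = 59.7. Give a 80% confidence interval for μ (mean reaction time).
(340.05, 350.75)

z-interval (σ known):
z* = 1.282 for 80% confidence

Margin of error = z* · σ/√n = 1.282 · 59.7/√205 = 5.35

CI: (345.4 - 5.35, 345.4 + 5.35) = (340.05, 350.75)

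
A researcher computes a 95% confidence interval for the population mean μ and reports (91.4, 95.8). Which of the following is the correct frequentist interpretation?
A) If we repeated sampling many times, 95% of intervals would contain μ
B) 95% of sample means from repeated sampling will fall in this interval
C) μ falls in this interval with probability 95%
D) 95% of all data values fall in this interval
A

A) Correct — this is the frequentist long-run coverage interpretation.
B) Wrong — coverage applies to intervals containing μ, not to future x̄ values.
C) Wrong — μ is fixed; the randomness lives in the interval, not in μ.
D) Wrong — a CI is about the parameter μ, not individual data values.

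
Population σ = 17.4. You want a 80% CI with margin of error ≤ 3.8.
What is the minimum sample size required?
n ≥ 35

For margin E ≤ 3.8:
n ≥ (z* · σ / E)²
n ≥ (1.282 · 17.4 / 3.8)²
n ≥ 34.46

Minimum n = 35 (rounding up)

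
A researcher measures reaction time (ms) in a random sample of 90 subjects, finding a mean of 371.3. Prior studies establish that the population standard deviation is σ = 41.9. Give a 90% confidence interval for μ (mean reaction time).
(364.03, 378.57)

z-interval (σ known):
z* = 1.645 for 90% confidence

Margin of error = z* · σ/√n = 1.645 · 41.9/√90 = 7.27

CI: (371.3 - 7.27, 371.3 + 7.27) = (364.03, 378.57)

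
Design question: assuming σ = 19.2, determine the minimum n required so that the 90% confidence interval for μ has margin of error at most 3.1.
n ≥ 104

For margin E ≤ 3.1:
n ≥ (z* · σ / E)²
n ≥ (1.645 · 19.2 / 3.1)²
n ≥ 103.80

Minimum n = 104 (rounding up)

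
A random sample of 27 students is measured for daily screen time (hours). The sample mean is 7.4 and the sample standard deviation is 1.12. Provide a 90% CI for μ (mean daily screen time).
(7.03, 7.77)

t-interval (σ unknown):
df = n - 1 = 26
t* = 1.706 for 90% confidence

Margin of error = t* · s/√n = 1.706 · 1.12/√27 = 0.37

CI: (7.03, 7.77)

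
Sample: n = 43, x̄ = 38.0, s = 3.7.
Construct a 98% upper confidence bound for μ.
μ ≤ 39.20

Upper bound (one-sided):
t* = 2.120 (one-sided for 98%)
Upper bound = x̄ + t* · s/√n = 38.0 + 2.120 · 3.7/√43 = 39.20

We are 98% confident that μ ≤ 39.20.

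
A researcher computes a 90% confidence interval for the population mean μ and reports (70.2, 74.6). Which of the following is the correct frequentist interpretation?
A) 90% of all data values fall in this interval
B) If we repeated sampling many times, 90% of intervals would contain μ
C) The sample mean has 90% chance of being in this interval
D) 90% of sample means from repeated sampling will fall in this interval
B

A) Wrong — a CI is about the parameter μ, not individual data values.
B) Correct — this is the frequentist long-run coverage interpretation.
C) Wrong — x̄ is observed and sits in the interval by construction.
D) Wrong — coverage applies to intervals containing μ, not to future x̄ values.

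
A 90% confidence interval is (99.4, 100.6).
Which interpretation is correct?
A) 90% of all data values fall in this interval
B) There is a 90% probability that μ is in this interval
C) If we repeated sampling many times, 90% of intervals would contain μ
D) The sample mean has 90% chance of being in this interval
C

A) Wrong — a CI is about the parameter μ, not individual data values.
B) Wrong — μ is fixed; the randomness lives in the interval, not in μ.
C) Correct — this is the frequentist long-run coverage interpretation.
D) Wrong — x̄ is observed and sits in the interval by construction.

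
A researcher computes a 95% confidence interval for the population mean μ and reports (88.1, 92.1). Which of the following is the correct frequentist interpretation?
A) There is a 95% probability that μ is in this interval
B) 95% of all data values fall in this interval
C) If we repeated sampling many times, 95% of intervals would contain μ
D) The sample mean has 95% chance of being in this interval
C

A) Wrong — μ is fixed; the randomness lives in the interval, not in μ.
B) Wrong — a CI is about the parameter μ, not individual data values.
C) Correct — this is the frequentist long-run coverage interpretation.
D) Wrong — x̄ is observed and sits in the interval by construction.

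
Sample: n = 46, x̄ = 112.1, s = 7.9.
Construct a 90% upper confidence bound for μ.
μ ≤ 113.62

Upper bound (one-sided):
t* = 1.301 (one-sided for 90%)
Upper bound = x̄ + t* · s/√n = 112.1 + 1.301 · 7.9/√46 = 113.62

We are 90% confident that μ ≤ 113.62.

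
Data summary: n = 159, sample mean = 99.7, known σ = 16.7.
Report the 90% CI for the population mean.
(97.52, 101.88)

z-interval (σ known):
z* = 1.645 for 90% confidence

Margin of error = z* · σ/√n = 1.645 · 16.7/√159 = 2.18

CI: (99.7 - 2.18, 99.7 + 2.18) = (97.52, 101.88)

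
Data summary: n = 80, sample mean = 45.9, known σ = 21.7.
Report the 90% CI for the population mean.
(41.91, 49.89)

z-interval (σ known):
z* = 1.645 for 90% confidence

Margin of error = z* · σ/√n = 1.645 · 21.7/√80 = 3.99

CI: (45.9 - 3.99, 45.9 + 3.99) = (41.91, 49.89)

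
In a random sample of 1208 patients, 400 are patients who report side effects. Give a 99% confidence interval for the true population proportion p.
(0.296, 0.366)

Proportion CI:
p̂ = 400/1208 = 0.33113
SE = √(p̂(1-p̂)/n) = √(0.33113 · 0.66887 / 1208) = 0.01354

z* = 2.576
Margin = z* · SE = 2.576 · 0.01354 = 0.0349

CI: 0.33113 ± 0.0349 = (0.296, 0.366)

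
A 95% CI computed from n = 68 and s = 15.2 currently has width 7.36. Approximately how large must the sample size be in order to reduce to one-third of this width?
n ≈ 612

CI width ∝ 1/√n
To reduce width by factor 3, need √n to grow by 3 → need 3² = 9 times as many samples.

Current: n = 68, width = 7.36
New: n = 612, width ≈ 2.41

Width reduced by factor of 7.36/2.41 = 3.05.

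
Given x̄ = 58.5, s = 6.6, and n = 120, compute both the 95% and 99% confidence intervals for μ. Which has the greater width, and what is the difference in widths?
99% CI is wider by 0.76

df = 119
95% CI: t* = 1.980, (57.31, 59.69), width = 2 · t* · s/√n = 2.39
99% CI: t* = 2.618, (56.92, 60.08), width = 2 · t* · s/√n = 3.15

The 99% CI is wider by 3.15 - 2.39 = 0.76.
Higher confidence requires a wider interval.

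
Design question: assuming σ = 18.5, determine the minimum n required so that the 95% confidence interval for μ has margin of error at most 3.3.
n ≥ 121

For margin E ≤ 3.3:
n ≥ (z* · σ / E)²
n ≥ (1.960 · 18.5 / 3.3)²
n ≥ 120.73

Minimum n = 121 (rounding up)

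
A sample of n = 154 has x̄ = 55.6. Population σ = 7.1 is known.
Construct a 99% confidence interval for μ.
(54.13, 57.07)

z-interval (σ known):
z* = 2.576 for 99% confidence

Margin of error = z* · σ/√n = 2.576 · 7.1/√154 = 1.47

CI: (55.6 - 1.47, 55.6 + 1.47) = (54.13, 57.07)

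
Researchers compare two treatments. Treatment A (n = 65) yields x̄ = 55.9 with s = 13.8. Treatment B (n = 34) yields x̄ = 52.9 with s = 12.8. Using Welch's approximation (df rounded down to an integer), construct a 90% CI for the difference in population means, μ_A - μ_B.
(-1.64, 7.64)

Difference: x̄₁ - x̄₂ = 3.00
SE = √(s₁²/n₁ + s₂²/n₂) = √(13.8²/65 + 12.8²/34) = 2.7836
df = 71.67 → 71 (Welch–Satterthwaite, rounded down)
t* = 1.667

CI: 3.00 ± 1.667 · 2.7836 = 3.00 ± 4.64 = (-1.64, 7.64)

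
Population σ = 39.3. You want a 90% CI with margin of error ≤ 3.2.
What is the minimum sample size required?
n ≥ 409

For margin E ≤ 3.2:
n ≥ (z* · σ / E)²
n ≥ (1.645 · 39.3 / 3.2)²
n ≥ 408.15

Minimum n = 409 (rounding up)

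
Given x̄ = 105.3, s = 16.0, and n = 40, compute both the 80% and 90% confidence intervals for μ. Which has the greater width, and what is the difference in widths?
90% CI is wider by 1.93

df = 39
80% CI: t* = 1.304, (102.00, 108.60), width = 2 · t* · s/√n = 6.60
90% CI: t* = 1.685, (101.04, 109.56), width = 2 · t* · s/√n = 8.53

The 90% CI is wider by 8.53 - 6.60 = 1.93.
Higher confidence requires a wider interval.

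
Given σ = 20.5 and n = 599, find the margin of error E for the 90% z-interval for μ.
Margin of error = 1.38

Margin of error = z* · σ/√n
= 1.645 · 20.5/√599
= 1.645 · 20.5/24.4745
= 1.38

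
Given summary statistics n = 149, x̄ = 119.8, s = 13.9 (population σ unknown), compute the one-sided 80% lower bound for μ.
μ ≥ 118.84

Lower bound (one-sided):
t* = 0.844 (one-sided for 80%)
Lower bound = x̄ - t* · s/√n = 119.8 - 0.844 · 13.9/√149 = 118.84

We are 80% confident that μ ≥ 118.84.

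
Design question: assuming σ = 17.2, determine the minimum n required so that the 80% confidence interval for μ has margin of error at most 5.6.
n ≥ 16

For margin E ≤ 5.6:
n ≥ (z* · σ / E)²
n ≥ (1.282 · 17.2 / 5.6)²
n ≥ 15.50

Minimum n = 16 (rounding up)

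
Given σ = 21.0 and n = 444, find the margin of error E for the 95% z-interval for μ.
Margin of error = 1.95

Margin of error = z* · σ/√n
= 1.960 · 21.0/√444
= 1.960 · 21.0/21.0713
= 1.95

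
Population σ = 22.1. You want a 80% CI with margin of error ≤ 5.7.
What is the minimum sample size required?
n ≥ 25

For margin E ≤ 5.7:
n ≥ (z* · σ / E)²
n ≥ (1.282 · 22.1 / 5.7)²
n ≥ 24.71

Minimum n = 25 (rounding up)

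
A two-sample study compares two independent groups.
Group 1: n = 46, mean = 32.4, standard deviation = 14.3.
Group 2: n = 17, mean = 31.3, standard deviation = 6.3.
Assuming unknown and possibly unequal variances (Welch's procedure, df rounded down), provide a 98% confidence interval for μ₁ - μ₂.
(-5.13, 7.33)

Difference: x̄₁ - x̄₂ = 1.10
SE = √(s₁²/n₁ + s₂²/n₂) = √(14.3²/46 + 6.3²/17) = 2.6039
df = 58.95 → 58 (Welch–Satterthwaite, rounded down)
t* = 2.392

CI: 1.10 ± 2.392 · 2.6039 = 1.10 ± 6.23 = (-5.13, 7.33)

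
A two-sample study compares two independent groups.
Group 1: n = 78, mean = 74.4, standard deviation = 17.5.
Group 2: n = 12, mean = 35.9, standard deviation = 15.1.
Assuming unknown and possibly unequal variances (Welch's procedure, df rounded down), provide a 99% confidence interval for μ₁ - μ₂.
(24.39, 52.61)

Difference: x̄₁ - x̄₂ = 38.50
SE = √(s₁²/n₁ + s₂²/n₂) = √(17.5²/78 + 15.1²/12) = 4.7882
df = 15.92 → 15 (Welch–Satterthwaite, rounded down)
t* = 2.947

CI: 38.50 ± 2.947 · 4.7882 = 38.50 ± 14.11 = (24.39, 52.61)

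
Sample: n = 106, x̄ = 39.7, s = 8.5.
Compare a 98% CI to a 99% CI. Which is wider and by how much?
99% CI is wider by 0.43

df = 105
98% CI: t* = 2.362, (37.75, 41.65), width = 2 · t* · s/√n = 3.90
99% CI: t* = 2.623, (37.53, 41.87), width = 2 · t* · s/√n = 4.33

The 99% CI is wider by 4.33 - 3.90 = 0.43.
Higher confidence requires a wider interval.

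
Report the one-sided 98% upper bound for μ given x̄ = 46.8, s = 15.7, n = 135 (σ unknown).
μ ≤ 49.60

Upper bound (one-sided):
t* = 2.074 (one-sided for 98%)
Upper bound = x̄ + t* · s/√n = 46.8 + 2.074 · 15.7/√135 = 49.60

We are 98% confident that μ ≤ 49.60.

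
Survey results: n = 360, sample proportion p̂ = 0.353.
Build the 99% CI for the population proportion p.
(0.288, 0.418)

Proportion CI:
SE = √(p̂(1-p̂)/n) = √(0.353 · 0.647 / 360) = 0.02519

z* = 2.576
Margin = z* · SE = 2.576 · 0.02519 = 0.0649

CI: 0.353 ± 0.0649 = (0.288, 0.418)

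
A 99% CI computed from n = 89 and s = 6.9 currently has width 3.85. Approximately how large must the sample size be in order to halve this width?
n ≈ 356

CI width ∝ 1/√n
To reduce width by factor 2, need √n to grow by 2 → need 2² = 4 times as many samples.

Current: n = 89, width = 3.85
New: n = 356, width ≈ 1.89

Width reduced by factor of 3.85/1.89 = 2.04.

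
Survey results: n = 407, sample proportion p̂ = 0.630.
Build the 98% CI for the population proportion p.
(0.574, 0.686)

Proportion CI:
SE = √(p̂(1-p̂)/n) = √(0.630 · 0.370 / 407) = 0.02393

z* = 2.326
Margin = z* · SE = 2.326 · 0.02393 = 0.0557

CI: 0.630 ± 0.0557 = (0.574, 0.686)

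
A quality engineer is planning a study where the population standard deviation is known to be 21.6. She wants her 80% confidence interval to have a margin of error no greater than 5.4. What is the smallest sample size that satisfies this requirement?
n ≥ 27

For margin E ≤ 5.4:
n ≥ (z* · σ / E)²
n ≥ (1.282 · 21.6 / 5.4)²
n ≥ 26.30

Minimum n = 27 (rounding up)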